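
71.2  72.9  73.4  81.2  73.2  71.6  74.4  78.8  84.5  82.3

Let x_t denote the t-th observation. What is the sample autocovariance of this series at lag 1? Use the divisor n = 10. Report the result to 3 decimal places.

8.627

Mean x̄ = (71.2 + 72.9 + 73.4 + 81.2 + 73.2 + 71.6 + 74.4 + 78.8 + 84.5 + 82.3)/10 = 76.3500
Σ_{t=1}^{9}(x_t−x̄)(x_{t+1}−x̄) = 86.2675
γ_1 = 86.2675 / 10 = 8.627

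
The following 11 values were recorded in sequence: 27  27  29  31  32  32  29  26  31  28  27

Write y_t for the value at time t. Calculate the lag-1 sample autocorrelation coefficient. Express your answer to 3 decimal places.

0.271

Mean ȳ = (27 + 27 + 29 + 31 + 32 + 32 + 29 + 26 + 31 + 28 + 27)/11 = 29.0000
Numerator Σ_{t=1}^{10}(y_t−ȳ)(y_{t+1}−ȳ) = 13.0000
Denominator Σ(y_t−ȳ)² = 48.0000
r_1 = 13.0000 / 48.0000 = 0.271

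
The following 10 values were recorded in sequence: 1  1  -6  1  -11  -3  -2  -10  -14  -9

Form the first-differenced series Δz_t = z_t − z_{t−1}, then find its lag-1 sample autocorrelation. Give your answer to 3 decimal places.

-0.586

First differences Δz: 0, -7, 7, -12, 8, 1, -8, -4, 5
Mean of differences = -1.1111
Numerator Σ(Δz_t−Δz̄)(Δz_{t+1}−Δz̄) = -234.9012
Denominator Σ(Δz_t−Δz̄)² = 400.8889
r_1(Δz) = -234.9012 / 400.8889 = -0.586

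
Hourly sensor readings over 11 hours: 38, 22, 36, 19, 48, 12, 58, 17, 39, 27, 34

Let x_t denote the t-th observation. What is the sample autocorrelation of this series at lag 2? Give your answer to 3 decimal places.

0.750

Mean x̄ = (38 + 22 + 36 + 19 + 48 + 12 + 58 + 17 + 39 + 27 + 34)/11 = 31.8182
Numerator Σ_{t=1}^{9}(x_t−x̄)(x_{t+2}−x̄) = 1465.8430
Denominator Σ(x_t−x̄)² = 1955.6364
r_2 = 1465.8430 / 1955.6364 = 0.750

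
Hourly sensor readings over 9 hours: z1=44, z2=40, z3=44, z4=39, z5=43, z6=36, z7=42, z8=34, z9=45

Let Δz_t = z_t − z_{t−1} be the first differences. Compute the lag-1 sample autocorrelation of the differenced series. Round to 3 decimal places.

-0.762

First differences Δz: -4, 4, -5, 4, -7, 6, -8, 11
Mean of differences = 0.1250
Numerator Σ(Δz_t−Δz̄)(Δz_{t+1}−Δz̄) = -261.2656
Denominator Σ(Δz_t−Δz̄)² = 342.8750
r_1(Δz) = -261.2656 / 342.8750 = -0.762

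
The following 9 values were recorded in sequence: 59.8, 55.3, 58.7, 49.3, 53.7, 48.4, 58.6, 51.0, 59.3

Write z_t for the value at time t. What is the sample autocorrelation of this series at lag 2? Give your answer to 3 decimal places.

0.527

Mean z̄ = (59.8 + 55.3 + 58.7 + 49.3 + 53.7 + 48.4 + 58.6 + 51.0 + 59.3)/9 = 54.9000
Σ(z_t−z̄)(z_{t+2}−z̄) = (18.6200) + (-2.2400) + (-4.5600) + (36.4000) + (-4.4400) + (25.3500) + (16.2800) = 85.4100
Denominator Σ(z_t−z̄)² = 161.9200
r_2 = 85.4100 / 161.9200 = 0.527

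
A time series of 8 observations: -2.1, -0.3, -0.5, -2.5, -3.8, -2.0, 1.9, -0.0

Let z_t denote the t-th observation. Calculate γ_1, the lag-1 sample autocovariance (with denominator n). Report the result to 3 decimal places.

Mean z̄ = (-2.1 − 0.3 − 0.5 − 2.5 − 3.8 − 2.0 + 1.9 − 0.0)/8 = -1.1625
Σ_{t=1}^{7}(z_t−z̄)(z_{t+1}−z̄) = 5.6086
γ_1 = 5.6086 / 8 = 0.701

0.701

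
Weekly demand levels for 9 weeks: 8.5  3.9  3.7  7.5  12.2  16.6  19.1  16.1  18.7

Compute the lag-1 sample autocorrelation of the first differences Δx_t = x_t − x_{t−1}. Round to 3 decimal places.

First differences Δx: -4.6, -0.2, 3.8, 4.7, 4.4, 2.5, -3.0, 2.6
Mean of differences = 1.2750
Numerator Σ(Δx_t−Δx̄)(Δx_{t+1}−Δx̄) = 17.2194
Denominator Σ(Δx_t−Δx̄)² = 86.0950
r_1(Δx) = 17.2194 / 86.0950 = 0.200

0.200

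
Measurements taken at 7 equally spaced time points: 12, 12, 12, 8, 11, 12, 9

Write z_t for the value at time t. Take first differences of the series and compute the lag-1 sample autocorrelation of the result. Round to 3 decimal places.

-0.366

First differences Δz: 0, 0, -4, 3, 1, -3
Mean of differences = -0.5000
Numerator Σ(Δz_t−Δz̄)(Δz_{t+1}−Δz̄) = -12.2500
Denominator Σ(Δz_t−Δz̄)² = 33.5000
r_1(Δz) = -12.2500 / 33.5000 = -0.366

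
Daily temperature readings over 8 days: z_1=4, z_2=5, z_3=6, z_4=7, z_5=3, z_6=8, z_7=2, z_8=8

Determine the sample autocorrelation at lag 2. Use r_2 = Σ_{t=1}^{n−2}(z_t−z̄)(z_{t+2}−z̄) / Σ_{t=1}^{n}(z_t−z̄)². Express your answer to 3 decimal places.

Mean z̄ = (4 + 5 + 6 + 7 + 3 + 8 + 2 + 8)/8 = 5.3750
Deviations from mean: -1.3750, -0.3750, 0.6250, 1.6250, -2.3750, 2.6250, -3.3750, 2.6250
Σ(z_t−z̄)(z_{t+2}−z̄) = (-0.8594) + (-0.6094) + (-1.4844) + (4.2656) + (8.0156) + (6.8906) = 16.2188
Denominator Σ(z_t−z̄)² = 35.8750
r_2 = 16.2188 / 35.8750 = 0.452

0.452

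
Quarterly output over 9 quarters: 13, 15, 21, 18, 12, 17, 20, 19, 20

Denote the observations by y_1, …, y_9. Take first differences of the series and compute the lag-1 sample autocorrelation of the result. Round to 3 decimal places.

-0.098

First differences Δy: 2, 6, -3, -6, 5, 3, -1, 1
Mean of differences = 0.8750
Numerator Σ(Δy_t−Δȳ)(Δy_{t+1}−Δȳ) = -11.2656
Denominator Σ(Δy_t−Δȳ)² = 114.8750
r_1(Δy) = -11.2656 / 114.8750 = -0.098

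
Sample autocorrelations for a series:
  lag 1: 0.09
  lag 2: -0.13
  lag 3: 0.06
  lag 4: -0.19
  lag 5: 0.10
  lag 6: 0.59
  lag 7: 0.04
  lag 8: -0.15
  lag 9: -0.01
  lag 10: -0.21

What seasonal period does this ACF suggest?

6

The largest autocorrelation is r_6 = 0.59; the remaining lags stay at or below 0.10.
The dominant spike at lag 6 indicates a seasonal period of 6.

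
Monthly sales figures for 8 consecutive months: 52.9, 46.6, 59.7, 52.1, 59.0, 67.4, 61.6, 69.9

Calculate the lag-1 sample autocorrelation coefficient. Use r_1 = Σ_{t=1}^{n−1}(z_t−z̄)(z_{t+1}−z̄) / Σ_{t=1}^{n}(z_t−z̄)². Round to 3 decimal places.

Mean z̄ = (52.9 + 46.6 + 59.7 + 52.1 + 59.0 + 67.4 + 61.6 + 69.9)/8 = 58.6500
Deviations from mean: -5.7500, -12.0500, 1.0500, -6.5500, 0.3500, 8.7500, 2.9500, 11.2500
Numerator Σ_{t=1}^{7}(z_t−z̄)(z_{t+1}−z̄) = 109.5275
Denominator Σ(z_t−z̄)² = 434.2200
r_1 = 109.5275 / 434.2200 = 0.252

0.252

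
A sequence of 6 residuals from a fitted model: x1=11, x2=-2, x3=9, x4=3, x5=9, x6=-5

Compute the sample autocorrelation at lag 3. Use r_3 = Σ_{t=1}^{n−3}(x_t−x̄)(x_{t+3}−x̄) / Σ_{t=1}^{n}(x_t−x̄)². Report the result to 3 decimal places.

-0.379

Mean x̄ = (11 − 2 + 9 + 3 + 9 − 5)/6 = 4.1667
Deviations from mean: 6.8333, -6.1667, 4.8333, -1.1667, 4.8333, -9.1667
Numerator Σ_{t=1}^{3}(x_t−x̄)(x_{t+3}−x̄) = -82.0833
Denominator Σ(x_t−x̄)² = 216.8333
r_3 = -82.0833 / 216.8333 = -0.379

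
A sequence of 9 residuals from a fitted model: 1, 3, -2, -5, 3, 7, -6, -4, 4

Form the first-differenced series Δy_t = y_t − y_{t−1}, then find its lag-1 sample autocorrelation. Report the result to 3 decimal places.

First differences Δy: 2, -5, -3, 8, 4, -13, 2, 8
Mean of differences = 0.3750
Numerator Σ(Δy_t−Δȳ)(Δy_{t+1}−Δȳ) = -46.5156
Denominator Σ(Δy_t−Δȳ)² = 353.8750
r_1(Δy) = -46.5156 / 353.8750 = -0.131

-0.131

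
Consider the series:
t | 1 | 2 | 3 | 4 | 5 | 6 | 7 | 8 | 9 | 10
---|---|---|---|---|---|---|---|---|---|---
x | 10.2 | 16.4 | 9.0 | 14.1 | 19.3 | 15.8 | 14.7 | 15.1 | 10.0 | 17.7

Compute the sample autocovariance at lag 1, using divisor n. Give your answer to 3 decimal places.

-2.932

Mean x̄ = (10.2 + 16.4 + 9.0 + 14.1 + 19.3 + 15.8 + 14.7 + 15.1 + 10.0 + 17.7)/10 = 14.2300
Σ_{t=1}^{9}(x_t−x̄)(x_{t+1}−x̄) = -29.3249
γ_1 = -29.3249 / 10 = -2.932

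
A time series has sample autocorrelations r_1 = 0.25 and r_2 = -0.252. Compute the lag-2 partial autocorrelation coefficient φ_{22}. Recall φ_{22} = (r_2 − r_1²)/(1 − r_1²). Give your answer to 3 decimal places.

-0.335

φ_{22} = (r_2 − r_1²) / (1 − r_1²)
r_1² = (0.25)² = 0.0625
Numerator = -0.252 − 0.0625 = -0.3145; denominator = 1 − 0.0625 = 0.9375
φ_{22} = -0.3145 / 0.9375 = -0.335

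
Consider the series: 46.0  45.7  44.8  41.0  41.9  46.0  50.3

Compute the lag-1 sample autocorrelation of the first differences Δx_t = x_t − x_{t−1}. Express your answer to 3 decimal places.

First differences Δx: -0.3, -0.9, -3.8, 0.9, 4.1, 4.3
Mean of differences = 0.7167
Numerator Σ(Δx_t−Δx̄)(Δx_{t+1}−Δx̄) = 20.8614
Denominator Σ(Δx_t−Δx̄)² = 48.3683
r_1(Δx) = 20.8614 / 48.3683 = 0.431

0.431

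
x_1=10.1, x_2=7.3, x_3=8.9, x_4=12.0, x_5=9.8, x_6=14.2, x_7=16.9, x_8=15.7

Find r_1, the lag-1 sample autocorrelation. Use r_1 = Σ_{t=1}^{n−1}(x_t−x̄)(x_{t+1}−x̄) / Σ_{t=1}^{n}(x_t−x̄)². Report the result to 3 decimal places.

Mean x̄ = (10.1 + 7.3 + 8.9 + 12.0 + 9.8 + 14.2 + 16.9 + 15.7)/8 = 11.8625
Deviations from mean: -1.7625, -4.5625, -2.9625, 0.1375, -2.0625, 2.3375, 5.0375, 3.8375
Σ(x_t−x̄)(x_{t+1}−x̄) = (8.0414) + (13.5164) + (-0.4073) + (-0.2836) + (-4.8211) + (11.7752) + (19.3314) = 47.1523
Denominator Σ(x_t−x̄)² = 82.5388
r_1 = 47.1523 / 82.5388 = 0.571

0.571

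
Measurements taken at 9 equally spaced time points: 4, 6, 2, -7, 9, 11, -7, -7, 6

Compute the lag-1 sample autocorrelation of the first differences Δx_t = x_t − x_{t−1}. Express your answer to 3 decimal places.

First differences Δx: 2, -4, -9, 16, 2, -18, 0, 13
Mean of differences = 0.2500
Numerator Σ(Δx_t−Δx̄)(Δx_{t+1}−Δx̄) = -116.8125
Denominator Σ(Δx_t−Δx̄)² = 853.5000
r_1(Δx) = -116.8125 / 853.5000 = -0.137

-0.137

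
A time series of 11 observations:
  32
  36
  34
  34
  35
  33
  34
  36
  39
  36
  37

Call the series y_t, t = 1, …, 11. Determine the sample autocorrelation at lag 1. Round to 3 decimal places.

Mean ȳ = (32 + 36 + 34 + 34 + 35 + 33 + 34 + 36 + 39 + 36 + 37)/11 = 35.0909
Numerator Σ_{t=1}^{10}(y_t−ȳ)(y_{t+1}−ȳ) = 7.8099
Denominator Σ(y_t−ȳ)² = 38.9091
r_1 = 7.8099 / 38.9091 = 0.201

0.201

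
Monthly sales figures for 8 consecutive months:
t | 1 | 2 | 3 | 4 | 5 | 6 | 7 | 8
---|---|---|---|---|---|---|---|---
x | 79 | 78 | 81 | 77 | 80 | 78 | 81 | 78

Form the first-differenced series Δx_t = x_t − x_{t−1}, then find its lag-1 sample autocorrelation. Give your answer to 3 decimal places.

-0.837

First differences Δx: -1, 3, -4, 3, -2, 3, -3
Mean of differences = -0.1429
Numerator Σ(Δx_t−Δx̄)(Δx_{t+1}−Δx̄) = -47.5918
Denominator Σ(Δx_t−Δx̄)² = 56.8571
r_1(Δx) = -47.5918 / 56.8571 = -0.837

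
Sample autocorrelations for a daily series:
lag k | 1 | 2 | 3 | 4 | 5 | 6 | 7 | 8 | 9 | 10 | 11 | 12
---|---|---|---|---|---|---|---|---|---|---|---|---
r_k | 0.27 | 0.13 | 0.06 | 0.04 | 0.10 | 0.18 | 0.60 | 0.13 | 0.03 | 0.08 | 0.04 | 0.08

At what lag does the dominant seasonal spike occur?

The largest autocorrelation is r_7 = 0.60; the remaining lags stay at or below 0.27. The elevated value at lag 1 (0.27), dropping to 0.13 at lag 2, reflects decaying short-term dependence rather than seasonality.
The dominant spike at lag 7 indicates a seasonal period of 7.

7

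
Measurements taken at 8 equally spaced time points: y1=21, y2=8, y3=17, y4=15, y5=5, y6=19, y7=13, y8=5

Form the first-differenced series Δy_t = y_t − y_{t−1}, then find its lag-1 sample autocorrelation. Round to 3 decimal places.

-0.464

First differences Δy: -13, 9, -2, -10, 14, -6, -8
Mean of differences = -2.2857
Numerator Σ(Δy_t−Δȳ)(Δy_{t+1}−Δȳ) = -284.7959
Denominator Σ(Δy_t−Δȳ)² = 613.4286
r_1(Δy) = -284.7959 / 613.4286 = -0.464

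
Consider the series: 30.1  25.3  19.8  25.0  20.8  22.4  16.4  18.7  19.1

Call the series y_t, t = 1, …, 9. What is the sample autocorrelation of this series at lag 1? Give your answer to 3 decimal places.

Mean ȳ = (30.1 + 25.3 + 19.8 + 25.0 + 20.8 + 22.4 + 16.4 + 18.7 + 19.1)/9 = 21.9556
Numerator Σ_{t=1}^{8}(y_t−ȳ)(y_{t+1}−ȳ) = 34.3491
Denominator Σ(y_t−ȳ)² = 142.5822
r_1 = 34.3491 / 142.5822 = 0.241

0.241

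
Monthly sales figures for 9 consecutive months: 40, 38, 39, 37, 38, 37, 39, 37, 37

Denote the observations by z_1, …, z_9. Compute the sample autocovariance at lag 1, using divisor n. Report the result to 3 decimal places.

-0.222

Mean z̄ = (40 + 38 + 39 + 37 + 38 + 37 + 39 + 37 + 37)/9 = 38.0000
Σ_{t=1}^{8}(z_t−z̄)(z_{t+1}−z̄) = -2.0000
γ_1 = -2.0000 / 9 = -0.222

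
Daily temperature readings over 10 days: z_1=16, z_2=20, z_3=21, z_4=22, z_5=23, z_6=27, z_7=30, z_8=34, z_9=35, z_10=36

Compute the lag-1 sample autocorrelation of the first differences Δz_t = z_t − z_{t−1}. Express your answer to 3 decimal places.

0.041

First differences Δz: 4, 1, 1, 1, 4, 3, 4, 1, 1
Mean of differences = 2.2222
Numerator Σ(Δz_t−Δz̄)(Δz_{t+1}−Δz̄) = 0.7284
Denominator Σ(Δz_t−Δz̄)² = 17.5556
r_1(Δz) = 0.7284 / 17.5556 = 0.041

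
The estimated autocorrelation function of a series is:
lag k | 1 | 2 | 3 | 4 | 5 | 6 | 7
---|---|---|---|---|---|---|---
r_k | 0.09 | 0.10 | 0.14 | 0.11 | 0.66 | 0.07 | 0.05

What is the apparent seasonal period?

The largest autocorrelation is r_5 = 0.66; the remaining lags stay at or below 0.14.
The dominant spike at lag 5 indicates a seasonal period of 5.

5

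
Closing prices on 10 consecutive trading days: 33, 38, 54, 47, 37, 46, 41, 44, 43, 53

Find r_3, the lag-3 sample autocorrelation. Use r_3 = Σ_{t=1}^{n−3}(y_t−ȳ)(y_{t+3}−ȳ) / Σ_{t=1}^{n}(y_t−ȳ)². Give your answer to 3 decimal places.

Mean ȳ = (33 + 38 + 54 + 47 + 37 + 46 + 41 + 44 + 43 + 53)/10 = 43.6000
Σ(y_t−ȳ)(y_{t+3}−ȳ) = (-36.0400) + (36.9600) + (24.9600) + (-8.8400) + (-2.6400) + (-1.4400) + (-24.4400) = -11.4800
Denominator Σ(y_t−ȳ)² = 408.4000
r_3 = -11.4800 / 408.4000 = -0.028

-0.028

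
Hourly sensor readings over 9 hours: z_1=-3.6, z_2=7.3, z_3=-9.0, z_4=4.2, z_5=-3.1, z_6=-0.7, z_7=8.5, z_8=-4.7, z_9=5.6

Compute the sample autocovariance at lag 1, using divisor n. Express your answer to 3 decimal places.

Mean z̄ = (-3.6 + 7.3 − 9.0 + 4.2 − 3.1 − 0.7 + 8.5 − 4.7 + 5.6)/9 = 0.5000
Σ_{t=1}^{8}(z_t−z̄)(z_{t+1}−z̄) = -214.3500
γ_1 = -214.3500 / 9 = -23.817

-23.817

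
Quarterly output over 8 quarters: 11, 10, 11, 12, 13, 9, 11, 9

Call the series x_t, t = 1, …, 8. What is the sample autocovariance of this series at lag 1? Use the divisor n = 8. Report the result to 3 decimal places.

-0.258

Mean x̄ = (11 + 10 + 11 + 12 + 13 + 9 + 11 + 9)/8 = 10.7500
Deviations: 0.2500, -0.7500, 0.2500, 1.2500, 2.2500, -1.7500, 0.2500, -1.7500
Σ_{t=1}^{7}(x_t−x̄)(x_{t+1}−x̄) = -2.0625
γ_1 = -2.0625 / 8 = -0.258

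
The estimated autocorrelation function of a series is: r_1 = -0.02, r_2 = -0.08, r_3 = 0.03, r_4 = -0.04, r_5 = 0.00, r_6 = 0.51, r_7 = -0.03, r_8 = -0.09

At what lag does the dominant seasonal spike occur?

6

The largest autocorrelation is r_6 = 0.51; the remaining lags stay at or below 0.03.
The dominant spike at lag 6 indicates a seasonal period of 6.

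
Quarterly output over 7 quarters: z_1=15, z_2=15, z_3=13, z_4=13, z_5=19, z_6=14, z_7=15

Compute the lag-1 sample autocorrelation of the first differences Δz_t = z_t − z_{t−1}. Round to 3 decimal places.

First differences Δz: 0, -2, 0, 6, -5, 1
Mean of differences = 0.0000
Numerator Σ(Δz_t−Δz̄)(Δz_{t+1}−Δz̄) = -35.0000
Denominator Σ(Δz_t−Δz̄)² = 66.0000
r_1(Δz) = -35.0000 / 66.0000 = -0.530

-0.530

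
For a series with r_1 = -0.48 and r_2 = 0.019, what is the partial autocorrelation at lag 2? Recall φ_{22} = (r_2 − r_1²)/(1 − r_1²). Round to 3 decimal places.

φ_{22} = (r_2 − r_1²) / (1 − r_1²)
r_1² = (-0.48)² = 0.2304
Numerator = 0.019 − 0.2304 = -0.2114; denominator = 1 − 0.2304 = 0.7696
φ_{22} = -0.2114 / 0.7696 = -0.275

-0.275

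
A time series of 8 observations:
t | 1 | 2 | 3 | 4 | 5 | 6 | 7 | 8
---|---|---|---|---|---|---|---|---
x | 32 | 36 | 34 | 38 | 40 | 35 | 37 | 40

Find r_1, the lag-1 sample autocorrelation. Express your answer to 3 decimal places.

0.013

Mean x̄ = (32 + 36 + 34 + 38 + 40 + 35 + 37 + 40)/8 = 36.5000
Deviations from mean: -4.5000, -0.5000, -2.5000, 1.5000, 3.5000, -1.5000, 0.5000, 3.5000
Numerator Σ_{t=1}^{7}(x_t−x̄)(x_{t+1}−x̄) = 0.7500
Denominator Σ(x_t−x̄)² = 56.0000
r_1 = 0.7500 / 56.0000 = 0.013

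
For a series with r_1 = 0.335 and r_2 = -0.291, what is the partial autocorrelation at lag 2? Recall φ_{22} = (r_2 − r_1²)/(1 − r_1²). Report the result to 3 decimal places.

φ_{22} = (r_2 − r_1²) / (1 − r_1²)
r_1² = (0.335)² = 0.112225
Numerator = -0.291 − 0.1122 = -0.4032; denominator = 1 − 0.1122 = 0.8878
φ_{22} = -0.4032 / 0.8878 = -0.454

-0.454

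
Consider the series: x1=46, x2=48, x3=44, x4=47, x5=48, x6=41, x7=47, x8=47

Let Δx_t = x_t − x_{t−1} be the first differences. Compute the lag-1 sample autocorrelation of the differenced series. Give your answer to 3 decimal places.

-0.574

First differences Δx: 2, -4, 3, 1, -7, 6, 0
Mean of differences = 0.1429
Numerator Σ(Δx_t−Δx̄)(Δx_{t+1}−Δx̄) = -65.8776
Denominator Σ(Δx_t−Δx̄)² = 114.8571
r_1(Δx) = -65.8776 / 114.8571 = -0.574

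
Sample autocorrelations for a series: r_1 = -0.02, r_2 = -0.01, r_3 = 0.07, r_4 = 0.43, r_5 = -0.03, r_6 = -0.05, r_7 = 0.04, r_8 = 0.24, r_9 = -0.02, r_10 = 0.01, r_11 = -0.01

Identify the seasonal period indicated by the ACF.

The largest autocorrelation is r_4 = 0.43, with a weaker echo at lag 8 (0.24); the remaining lags stay at or below 0.07.
The dominant spike at lag 4 indicates a seasonal period of 4.

4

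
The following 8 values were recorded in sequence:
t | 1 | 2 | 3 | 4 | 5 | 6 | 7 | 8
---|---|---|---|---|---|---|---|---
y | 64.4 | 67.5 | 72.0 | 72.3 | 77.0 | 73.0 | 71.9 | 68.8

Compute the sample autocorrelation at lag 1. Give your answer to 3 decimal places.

0.400

Mean ȳ = (64.4 + 67.5 + 72.0 + 72.3 + 77.0 + 73.0 + 71.9 + 68.8)/8 = 70.8625
Deviations from mean: -6.4625, -3.3625, 1.1375, 1.4375, 6.1375, 2.1375, 1.0375, -2.0625
Σ(y_t−ȳ)(y_{t+1}−ȳ) = (21.7302) + (-3.8248) + (1.6352) + (8.8227) + (13.1189) + (2.2177) + (-2.1398) = 41.5598
Denominator Σ(y_t−ȳ)² = 103.9988
r_1 = 41.5598 / 103.9988 = 0.400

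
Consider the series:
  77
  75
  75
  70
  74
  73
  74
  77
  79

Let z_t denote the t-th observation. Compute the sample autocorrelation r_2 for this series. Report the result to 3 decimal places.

Mean z̄ = (77 + 75 + 75 + 70 + 74 + 73 + 74 + 77 + 79)/9 = 74.8889
Σ(z_t−z̄)(z_{t+2}−z̄) = (0.2346) + (-0.5432) + (-0.0988) + (9.2346) + (0.7901) + (-3.9877) + (-3.6543) = 1.9753
Denominator Σ(z_t−z̄)² = 54.8889
r_2 = 1.9753 / 54.8889 = 0.036

0.036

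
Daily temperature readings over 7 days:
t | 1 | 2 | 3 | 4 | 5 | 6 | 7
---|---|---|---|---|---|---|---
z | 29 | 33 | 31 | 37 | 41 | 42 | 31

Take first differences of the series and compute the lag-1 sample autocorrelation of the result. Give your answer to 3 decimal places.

First differences Δz: 4, -2, 6, 4, 1, -11
Mean of differences = 0.3333
Numerator Σ(Δz_t−Δz̄)(Δz_{t+1}−Δz̄) = -6.1111
Denominator Σ(Δz_t−Δz̄)² = 193.3333
r_1(Δz) = -6.1111 / 193.3333 = -0.032

-0.032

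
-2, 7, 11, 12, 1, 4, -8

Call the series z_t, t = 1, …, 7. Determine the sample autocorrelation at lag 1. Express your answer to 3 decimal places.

0.133

Mean z̄ = (-2 + 7 + 11 + 12 + 1 + 4 − 8)/7 = 3.5714
Σ(z_t−z̄)(z_{t+1}−z̄) = (-19.1020) + (25.4694) + (62.6122) + (-21.6735) + (-1.1020) + (-4.9592) = 41.2449
Denominator Σ(z_t−z̄)² = 309.7143
r_1 = 41.2449 / 309.7143 = 0.133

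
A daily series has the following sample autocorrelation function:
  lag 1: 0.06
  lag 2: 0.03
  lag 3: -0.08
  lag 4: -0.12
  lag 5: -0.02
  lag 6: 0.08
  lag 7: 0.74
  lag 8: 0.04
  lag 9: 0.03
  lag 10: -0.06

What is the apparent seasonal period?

The largest autocorrelation is r_7 = 0.74; the remaining lags stay at or below 0.08.
The dominant spike at lag 7 indicates a seasonal period of 7.

7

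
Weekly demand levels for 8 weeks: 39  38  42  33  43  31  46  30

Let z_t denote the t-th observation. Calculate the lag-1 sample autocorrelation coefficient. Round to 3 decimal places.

-0.816

Mean z̄ = (39 + 38 + 42 + 33 + 43 + 31 + 46 + 30)/8 = 37.7500
Σ(z_t−z̄)(z_{t+1}−z̄) = (0.3125) + (1.0625) + (-20.1875) + (-24.9375) + (-35.4375) + (-55.6875) + (-63.9375) = -198.8125
Denominator Σ(z_t−z̄)² = 243.5000
r_1 = -198.8125 / 243.5000 = -0.816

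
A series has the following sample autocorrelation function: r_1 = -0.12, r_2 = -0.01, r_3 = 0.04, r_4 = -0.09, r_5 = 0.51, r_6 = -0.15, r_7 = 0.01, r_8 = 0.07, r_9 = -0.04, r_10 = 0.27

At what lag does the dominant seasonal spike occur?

5

The largest autocorrelation is r_5 = 0.51, with a weaker echo at lag 10 (0.27); the remaining lags stay at or below 0.07.
The dominant spike at lag 5 indicates a seasonal period of 5.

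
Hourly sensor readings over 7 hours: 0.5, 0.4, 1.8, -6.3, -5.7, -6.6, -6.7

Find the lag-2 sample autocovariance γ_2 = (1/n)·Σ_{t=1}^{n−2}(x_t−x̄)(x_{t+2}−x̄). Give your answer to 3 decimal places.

Mean x̄ = (0.5 + 0.4 + 1.8 − 6.3 − 5.7 − 6.6 − 6.7)/7 = -3.2286
Deviations: 3.7286, 3.6286, 5.0286, -3.0714, -2.4714, -3.3714, -3.4714
Σ_{t=1}^{5}(x_t−x̄)(x_{t+2}−x̄) = 14.1112
γ_2 = 14.1112 / 7 = 2.016

2.016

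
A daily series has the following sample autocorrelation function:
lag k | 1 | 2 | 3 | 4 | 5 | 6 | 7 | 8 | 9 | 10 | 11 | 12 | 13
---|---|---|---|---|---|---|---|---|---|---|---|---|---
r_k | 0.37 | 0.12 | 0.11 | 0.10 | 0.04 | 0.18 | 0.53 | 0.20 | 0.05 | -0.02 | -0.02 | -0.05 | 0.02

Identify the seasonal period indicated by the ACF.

7

The largest autocorrelation is r_7 = 0.53; the remaining lags stay at or below 0.37. The elevated value at lag 1 (0.37), dropping to 0.12 at lag 2, reflects decaying short-term dependence rather than seasonality.
The dominant spike at lag 7 indicates a seasonal period of 7.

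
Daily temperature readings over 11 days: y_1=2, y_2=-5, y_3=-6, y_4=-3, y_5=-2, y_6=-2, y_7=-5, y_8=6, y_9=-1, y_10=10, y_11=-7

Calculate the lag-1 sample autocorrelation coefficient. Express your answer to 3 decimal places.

Mean ȳ = (2 − 5 − 6 − 3 − 2 − 2 − 5 + 6 − 1 + 10 − 7)/11 = -1.1818
Numerator Σ_{t=1}^{10}(y_t−ȳ)(y_{t+1}−ȳ) = -68.8512
Denominator Σ(y_t−ȳ)² = 277.6364
r_1 = -68.8512 / 277.6364 = -0.248

-0.248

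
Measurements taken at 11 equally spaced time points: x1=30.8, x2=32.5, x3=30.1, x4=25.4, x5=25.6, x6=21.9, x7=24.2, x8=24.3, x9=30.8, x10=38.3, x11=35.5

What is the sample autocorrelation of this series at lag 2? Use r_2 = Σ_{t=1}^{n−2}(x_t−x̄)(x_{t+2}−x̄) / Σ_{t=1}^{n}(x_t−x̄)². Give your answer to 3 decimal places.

Mean x̄ = (30.8 + 32.5 + 30.1 + 25.4 + 25.6 + 21.9 + 24.2 + 24.3 + 30.8 + 38.3 + 35.5)/11 = 29.0364
Numerator Σ_{t=1}^{9}(x_t−x̄)(x_{t+2}−x̄) = 20.9901
Denominator Σ(x_t−x̄)² = 268.7255
r_2 = 20.9901 / 268.7255 = 0.078

0.078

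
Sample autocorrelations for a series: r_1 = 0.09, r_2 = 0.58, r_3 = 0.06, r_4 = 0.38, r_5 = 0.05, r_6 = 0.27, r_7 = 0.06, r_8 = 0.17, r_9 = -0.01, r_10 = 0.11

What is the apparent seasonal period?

2

The largest autocorrelation is r_2 = 0.58, with weaker echoes at lags 4 (0.38), 6 (0.27) and 8 (0.17); the remaining lags stay at or below 0.11.
The dominant spike at lag 2 indicates a seasonal period of 2.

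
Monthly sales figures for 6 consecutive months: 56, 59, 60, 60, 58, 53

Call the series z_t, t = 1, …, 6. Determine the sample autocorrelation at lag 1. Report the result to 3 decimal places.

Mean z̄ = (56 + 59 + 60 + 60 + 58 + 53)/6 = 57.6667
Deviations from mean: -1.6667, 1.3333, 2.3333, 2.3333, 0.3333, -4.6667
Numerator Σ_{t=1}^{5}(z_t−z̄)(z_{t+1}−z̄) = 5.5556
Denominator Σ(z_t−z̄)² = 37.3333
r_1 = 5.5556 / 37.3333 = 0.149

0.149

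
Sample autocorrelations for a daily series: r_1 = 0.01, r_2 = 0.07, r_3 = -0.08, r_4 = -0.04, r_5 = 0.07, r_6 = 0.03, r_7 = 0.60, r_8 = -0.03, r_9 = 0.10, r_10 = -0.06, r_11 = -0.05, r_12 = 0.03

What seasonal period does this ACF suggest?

7

The largest autocorrelation is r_7 = 0.60; the remaining lags stay at or below 0.10.
The dominant spike at lag 7 indicates a seasonal period of 7.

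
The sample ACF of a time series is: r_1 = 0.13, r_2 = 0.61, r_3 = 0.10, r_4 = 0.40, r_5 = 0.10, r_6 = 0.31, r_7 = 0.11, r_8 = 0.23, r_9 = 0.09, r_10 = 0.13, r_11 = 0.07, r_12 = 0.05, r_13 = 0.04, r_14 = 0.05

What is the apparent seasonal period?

2

The largest autocorrelation is r_2 = 0.61, with weaker echoes at lags 4 (0.40), 6 (0.31) and 8 (0.23); the remaining lags stay at or below 0.13.
The dominant spike at lag 2 indicates a seasonal period of 2.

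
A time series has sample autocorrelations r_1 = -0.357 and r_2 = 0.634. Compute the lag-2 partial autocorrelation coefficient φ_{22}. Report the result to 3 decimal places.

0.581

φ_{22} = (r_2 − r_1²) / (1 − r_1²)
r_1² = (-0.357)² = 0.127449
Numerator = 0.634 − 0.1274 = 0.5066; denominator = 1 − 0.1274 = 0.8726
φ_{22} = 0.5066 / 0.8726 = 0.581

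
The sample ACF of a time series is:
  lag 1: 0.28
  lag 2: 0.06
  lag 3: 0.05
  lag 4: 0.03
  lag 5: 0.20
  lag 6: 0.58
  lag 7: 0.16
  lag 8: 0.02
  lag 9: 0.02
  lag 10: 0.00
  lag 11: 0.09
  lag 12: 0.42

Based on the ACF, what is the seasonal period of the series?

6

The largest autocorrelation is r_6 = 0.58, with a weaker echo at lag 12 (0.42); the remaining lags stay at or below 0.28. The elevated value at lag 1 (0.28), dropping to 0.06 at lag 2, reflects decaying short-term dependence rather than seasonality.
The dominant spike at lag 6 indicates a seasonal period of 6.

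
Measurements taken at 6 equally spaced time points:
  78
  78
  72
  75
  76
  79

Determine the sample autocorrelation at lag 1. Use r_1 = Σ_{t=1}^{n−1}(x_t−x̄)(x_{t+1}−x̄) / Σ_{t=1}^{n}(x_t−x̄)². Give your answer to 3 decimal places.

Mean x̄ = (78 + 78 + 72 + 75 + 76 + 79)/6 = 76.3333
Deviations from mean: 1.6667, 1.6667, -4.3333, -1.3333, -0.3333, 2.6667
Numerator Σ_{t=1}^{5}(x_t−x̄)(x_{t+1}−x̄) = 0.8889
Denominator Σ(x_t−x̄)² = 33.3333
r_1 = 0.8889 / 33.3333 = 0.027

0.027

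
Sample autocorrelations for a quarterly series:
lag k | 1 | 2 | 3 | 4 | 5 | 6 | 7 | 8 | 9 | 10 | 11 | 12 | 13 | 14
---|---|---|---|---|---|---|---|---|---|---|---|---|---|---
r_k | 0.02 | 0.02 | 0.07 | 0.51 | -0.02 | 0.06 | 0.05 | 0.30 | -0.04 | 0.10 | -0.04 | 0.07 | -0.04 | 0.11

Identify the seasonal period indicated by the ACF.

4

The largest autocorrelation is r_4 = 0.51, with a weaker echo at lag 8 (0.30); the remaining lags stay at or below 0.11.
The dominant spike at lag 4 indicates a seasonal period of 4.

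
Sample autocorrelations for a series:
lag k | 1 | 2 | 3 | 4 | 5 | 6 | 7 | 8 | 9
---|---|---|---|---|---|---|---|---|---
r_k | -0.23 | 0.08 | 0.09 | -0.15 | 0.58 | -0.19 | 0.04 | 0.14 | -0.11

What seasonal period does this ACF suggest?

5

The largest autocorrelation is r_5 = 0.58; the remaining lags stay at or below 0.14.
The dominant spike at lag 5 indicates a seasonal period of 5.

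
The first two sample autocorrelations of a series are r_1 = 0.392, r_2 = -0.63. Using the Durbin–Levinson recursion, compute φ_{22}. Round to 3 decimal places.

-0.926

φ_{22} = (r_2 − r_1²) / (1 − r_1²)
r_1² = (0.392)² = 0.153664
Numerator = -0.63 − 0.1537 = -0.7837; denominator = 1 − 0.1537 = 0.8463
φ_{22} = -0.7837 / 0.8463 = -0.926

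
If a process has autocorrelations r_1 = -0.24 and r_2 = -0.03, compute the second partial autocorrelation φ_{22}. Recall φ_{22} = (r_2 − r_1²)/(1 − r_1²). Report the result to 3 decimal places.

-0.093

φ_{22} = (r_2 − r_1²) / (1 − r_1²)
r_1² = (-0.24)² = 0.0576
Numerator = -0.03 − 0.0576 = -0.0876; denominator = 1 − 0.0576 = 0.9424
φ_{22} = -0.0876 / 0.9424 = -0.093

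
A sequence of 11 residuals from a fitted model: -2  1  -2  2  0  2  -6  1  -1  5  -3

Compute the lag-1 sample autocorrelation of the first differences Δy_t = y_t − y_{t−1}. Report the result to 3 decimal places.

-0.690

First differences Δy: 3, -3, 4, -2, 2, -8, 7, -2, 6, -8
Mean of differences = -0.1000
Numerator Σ(Δy_t−Δȳ)(Δy_{t+1}−Δȳ) = -178.6100
Denominator Σ(Δy_t−Δȳ)² = 258.9000
r_1(Δy) = -178.6100 / 258.9000 = -0.690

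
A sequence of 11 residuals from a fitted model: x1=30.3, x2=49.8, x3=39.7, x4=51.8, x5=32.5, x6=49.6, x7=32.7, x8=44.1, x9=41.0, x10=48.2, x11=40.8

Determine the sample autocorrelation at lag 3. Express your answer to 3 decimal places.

-0.665

Mean x̄ = (30.3 + 49.8 + 39.7 + 51.8 + 32.5 + 49.6 + 32.7 + 44.1 + 41.0 + 48.2 + 40.8)/11 = 41.8636
Numerator Σ_{t=1}^{8}(x_t−x̄)(x_{t+3}−x̄) = -385.0703
Denominator Σ(x_t−x̄)² = 578.6455
r_3 = -385.0703 / 578.6455 = -0.665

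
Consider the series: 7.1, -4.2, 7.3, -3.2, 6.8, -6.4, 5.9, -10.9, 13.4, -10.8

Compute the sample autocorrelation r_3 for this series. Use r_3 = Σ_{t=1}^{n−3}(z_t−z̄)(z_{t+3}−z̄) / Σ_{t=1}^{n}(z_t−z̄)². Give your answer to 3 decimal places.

Mean z̄ = (7.1 − 4.2 + 7.3 − 3.2 + 6.8 − 6.4 + 5.9 − 10.9 + 13.4 − 10.8)/10 = 0.5000
Numerator Σ_{t=1}^{7}(z_t−z̄)(z_{t+3}−z̄) = -342.7800
Denominator Σ(z_t−z̄)² = 666.1000
r_3 = -342.7800 / 666.1000 = -0.515

-0.515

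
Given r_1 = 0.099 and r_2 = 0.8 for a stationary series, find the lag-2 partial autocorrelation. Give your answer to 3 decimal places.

φ_{22} = (r_2 − r_1²) / (1 − r_1²)
r_1² = (0.099)² = 0.009801
Numerator = 0.8 − 0.0098 = 0.7902; denominator = 1 − 0.0098 = 0.9902
φ_{22} = 0.7902 / 0.9902 = 0.798

0.798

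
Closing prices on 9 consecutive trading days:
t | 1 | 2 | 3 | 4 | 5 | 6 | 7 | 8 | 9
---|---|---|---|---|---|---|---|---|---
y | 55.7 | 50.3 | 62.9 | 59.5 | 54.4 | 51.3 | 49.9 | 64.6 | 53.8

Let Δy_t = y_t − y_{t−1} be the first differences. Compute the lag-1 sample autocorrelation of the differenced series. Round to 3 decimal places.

First differences Δy: -5.4, 12.6, -3.4, -5.1, -3.1, -1.4, 14.7, -10.8
Mean of differences = -0.2375
Numerator Σ(Δy_t−Δȳ)(Δy_{t+1}−Δȳ) = -249.3902
Denominator Σ(Δy_t−Δȳ)² = 569.3388
r_1(Δy) = -249.3902 / 569.3388 = -0.438

-0.438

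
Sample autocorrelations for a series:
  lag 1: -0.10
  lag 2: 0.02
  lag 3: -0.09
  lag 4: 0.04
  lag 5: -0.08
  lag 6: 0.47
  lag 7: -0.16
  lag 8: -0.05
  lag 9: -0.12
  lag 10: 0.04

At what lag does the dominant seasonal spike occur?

The largest autocorrelation is r_6 = 0.47; the remaining lags stay at or below 0.04.
The dominant spike at lag 6 indicates a seasonal period of 6.

6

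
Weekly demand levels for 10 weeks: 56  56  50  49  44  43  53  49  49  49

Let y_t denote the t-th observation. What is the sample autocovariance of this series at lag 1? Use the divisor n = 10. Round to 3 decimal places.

Mean ȳ = (56 + 56 + 50 + 49 + 44 + 43 + 53 + 49 + 49 + 49)/10 = 49.8000
Σ_{t=1}^{9}(y_t−ȳ)(y_{t+1}−ȳ) = 60.5600
γ_1 = 60.5600 / 10 = 6.056

6.056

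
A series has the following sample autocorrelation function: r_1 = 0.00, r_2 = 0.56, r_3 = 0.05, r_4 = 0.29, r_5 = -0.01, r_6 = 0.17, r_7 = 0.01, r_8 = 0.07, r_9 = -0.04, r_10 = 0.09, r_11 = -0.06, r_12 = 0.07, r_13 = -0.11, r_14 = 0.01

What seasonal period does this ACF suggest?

The largest autocorrelation is r_2 = 0.56, with weaker echoes at lags 4 (0.29) and 6 (0.17); the remaining lags stay at or below 0.09.
The dominant spike at lag 2 indicates a seasonal period of 2.

2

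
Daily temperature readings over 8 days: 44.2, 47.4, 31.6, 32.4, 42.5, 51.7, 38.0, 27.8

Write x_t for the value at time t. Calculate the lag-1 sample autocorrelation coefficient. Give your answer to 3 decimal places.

0.092

Mean x̄ = (44.2 + 47.4 + 31.6 + 32.4 + 42.5 + 51.7 + 38.0 + 27.8)/8 = 39.4500
Numerator Σ_{t=1}^{7}(x_t−x̄)(x_{t+1}−x̄) = 45.6875
Denominator Σ(x_t−x̄)² = 494.2800
r_1 = 45.6875 / 494.2800 = 0.092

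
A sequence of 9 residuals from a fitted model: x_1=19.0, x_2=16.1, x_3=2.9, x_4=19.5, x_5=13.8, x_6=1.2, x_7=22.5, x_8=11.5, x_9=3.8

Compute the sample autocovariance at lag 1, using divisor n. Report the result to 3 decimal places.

-22.034

Mean x̄ = (19.0 + 16.1 + 2.9 + 19.5 + 13.8 + 1.2 + 22.5 + 11.5 + 3.8)/9 = 12.2556
Σ_{t=1}^{8}(x_t−x̄)(x_{t+1}−x̄) = -198.3098
γ_1 = -198.3098 / 9 = -22.034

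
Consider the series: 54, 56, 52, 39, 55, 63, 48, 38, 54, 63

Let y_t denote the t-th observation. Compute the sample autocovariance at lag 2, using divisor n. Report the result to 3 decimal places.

Mean ȳ = (54 + 56 + 52 + 39 + 55 + 63 + 48 + 38 + 54 + 63)/10 = 52.2000
Σ_{t=1}^{8}(y_t−ȳ)(y_{t+2}−ȳ) = -519.6800
γ_2 = -519.6800 / 10 = -51.968

-51.968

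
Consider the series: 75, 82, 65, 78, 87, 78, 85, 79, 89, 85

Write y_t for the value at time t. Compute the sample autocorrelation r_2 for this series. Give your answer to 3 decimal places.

0.111

Mean ȳ = (75 + 82 + 65 + 78 + 87 + 78 + 85 + 79 + 89 + 85)/10 = 80.3000
Numerator Σ_{t=1}^{8}(y_t−ȳ)(y_{t+2}−ȳ) = 49.2200
Denominator Σ(y_t−ȳ)² = 442.1000
r_2 = 49.2200 / 442.1000 = 0.111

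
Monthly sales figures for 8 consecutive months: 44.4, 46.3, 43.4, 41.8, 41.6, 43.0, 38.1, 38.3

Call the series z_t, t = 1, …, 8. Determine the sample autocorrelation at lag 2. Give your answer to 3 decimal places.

-0.011

Mean z̄ = (44.4 + 46.3 + 43.4 + 41.8 + 41.6 + 43.0 + 38.1 + 38.3)/8 = 42.1125
Deviations from mean: 2.2875, 4.1875, 1.2875, -0.3125, -0.5125, 0.8875, -4.0125, -3.8125
Σ(z_t−z̄)(z_{t+2}−z̄) = (2.9452) + (-1.3086) + (-0.6598) + (-0.2773) + (2.0564) + (-3.3836) = -0.6278
Denominator Σ(z_t−z̄)² = 56.2088
r_2 = -0.6278 / 56.2088 = -0.011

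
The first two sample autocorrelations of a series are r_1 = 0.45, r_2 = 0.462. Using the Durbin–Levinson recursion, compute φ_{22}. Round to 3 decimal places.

0.325

φ_{22} = (r_2 − r_1²) / (1 − r_1²)
r_1² = (0.45)² = 0.2025
Numerator = 0.462 − 0.2025 = 0.2595; denominator = 1 − 0.2025 = 0.7975
φ_{22} = 0.2595 / 0.7975 = 0.325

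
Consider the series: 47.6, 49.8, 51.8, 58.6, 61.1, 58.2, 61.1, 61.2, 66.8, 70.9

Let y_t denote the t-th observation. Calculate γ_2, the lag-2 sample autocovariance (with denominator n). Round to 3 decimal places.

11.542

Mean ȳ = (47.6 + 49.8 + 51.8 + 58.6 + 61.1 + 58.2 + 61.1 + 61.2 + 66.8 + 70.9)/10 = 58.7100
Σ_{t=1}^{8}(y_t−ȳ)(y_{t+2}−ȳ) = 115.4218
γ_2 = 115.4218 / 10 = 11.542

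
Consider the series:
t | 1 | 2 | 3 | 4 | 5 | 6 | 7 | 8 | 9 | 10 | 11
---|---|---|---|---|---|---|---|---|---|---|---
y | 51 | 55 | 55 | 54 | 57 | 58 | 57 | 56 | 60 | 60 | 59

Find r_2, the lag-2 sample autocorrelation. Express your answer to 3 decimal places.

Mean ȳ = (51 + 55 + 55 + 54 + 57 + 58 + 57 + 56 + 60 + 60 + 59)/11 = 56.5455
Numerator Σ_{t=1}^{9}(y_t−ȳ)(y_{t+2}−ȳ) = 15.6777
Denominator Σ(y_t−ȳ)² = 74.7273
r_2 = 15.6777 / 74.7273 = 0.210

0.210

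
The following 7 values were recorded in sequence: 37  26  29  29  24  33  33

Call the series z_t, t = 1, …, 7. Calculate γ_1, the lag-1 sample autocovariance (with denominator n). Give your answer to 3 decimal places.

Mean z̄ = (37 + 26 + 29 + 29 + 24 + 33 + 33)/7 = 30.1429
Σ_{t=1}^{6}(z_t−z̄)(z_{t+1}−z̄) = -24.7347
γ_1 = -24.7347 / 7 = -3.534

-3.534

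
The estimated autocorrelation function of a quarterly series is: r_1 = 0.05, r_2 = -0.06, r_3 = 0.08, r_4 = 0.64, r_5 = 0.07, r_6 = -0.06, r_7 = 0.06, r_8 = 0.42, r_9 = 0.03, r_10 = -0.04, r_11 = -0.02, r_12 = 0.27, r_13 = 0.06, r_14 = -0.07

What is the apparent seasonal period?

The largest autocorrelation is r_4 = 0.64, with weaker echoes at lags 8 (0.42) and 12 (0.27); the remaining lags stay at or below 0.08.
The dominant spike at lag 4 indicates a seasonal period of 4.

4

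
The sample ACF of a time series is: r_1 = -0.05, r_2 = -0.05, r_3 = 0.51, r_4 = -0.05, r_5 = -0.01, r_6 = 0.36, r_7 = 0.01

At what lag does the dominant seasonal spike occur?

The largest autocorrelation is r_3 = 0.51, with a weaker echo at lag 6 (0.36); the remaining lags stay at or below 0.01.
The dominant spike at lag 3 indicates a seasonal period of 3.

3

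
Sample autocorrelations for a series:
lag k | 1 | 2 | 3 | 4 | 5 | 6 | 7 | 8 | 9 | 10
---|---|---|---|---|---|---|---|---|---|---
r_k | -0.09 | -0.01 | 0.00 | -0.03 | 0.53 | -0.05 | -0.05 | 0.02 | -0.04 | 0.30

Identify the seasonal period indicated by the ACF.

5

The largest autocorrelation is r_5 = 0.53, with a weaker echo at lag 10 (0.30); the remaining lags stay at or below 0.02.
The dominant spike at lag 5 indicates a seasonal period of 5.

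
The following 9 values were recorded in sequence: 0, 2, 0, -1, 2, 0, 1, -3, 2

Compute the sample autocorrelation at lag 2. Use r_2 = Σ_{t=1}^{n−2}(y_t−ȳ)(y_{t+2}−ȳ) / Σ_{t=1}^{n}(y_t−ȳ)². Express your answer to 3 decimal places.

Mean ȳ = (0 + 2 + 0 − 1 + 2 + 0 + 1 − 3 + 2)/9 = 0.3333
Numerator Σ_{t=1}^{7}(y_t−ȳ)(y_{t+2}−ȳ) = 1.1111
Denominator Σ(y_t−ȳ)² = 22.0000
r_2 = 1.1111 / 22.0000 = 0.051

0.051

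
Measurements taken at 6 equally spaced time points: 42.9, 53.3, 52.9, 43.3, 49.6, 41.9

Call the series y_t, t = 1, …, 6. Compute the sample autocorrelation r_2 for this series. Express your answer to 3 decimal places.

Mean ȳ = (42.9 + 53.3 + 52.9 + 43.3 + 49.6 + 41.9)/6 = 47.3167
Deviations from mean: -4.4167, 5.9833, 5.5833, -4.0167, 2.2833, -5.4167
Σ(y_t−ȳ)(y_{t+2}−ȳ) = (-24.6597) + (-24.0331) + (12.7486) + (21.7569) = -14.1872
Denominator Σ(y_t−ȳ)² = 137.1683
r_2 = -14.1872 / 137.1683 = -0.103

-0.103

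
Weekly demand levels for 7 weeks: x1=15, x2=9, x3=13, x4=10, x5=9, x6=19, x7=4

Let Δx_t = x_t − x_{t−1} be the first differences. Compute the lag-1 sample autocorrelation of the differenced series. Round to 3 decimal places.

First differences Δx: -6, 4, -3, -1, 10, -15
Mean of differences = -1.8333
Numerator Σ(Δx_t−Δx̄)(Δx_{t+1}−Δx̄) = -178.0278
Denominator Σ(Δx_t−Δx̄)² = 366.8333
r_1(Δx) = -178.0278 / 366.8333 = -0.485

-0.485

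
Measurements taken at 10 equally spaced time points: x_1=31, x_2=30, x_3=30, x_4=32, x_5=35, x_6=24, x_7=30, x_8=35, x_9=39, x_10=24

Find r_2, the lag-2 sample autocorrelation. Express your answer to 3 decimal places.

Mean x̄ = (31 + 30 + 30 + 32 + 35 + 24 + 30 + 35 + 39 + 24)/10 = 31.0000
Numerator Σ_{t=1}^{8}(x_t−x̄)(x_{t+2}−x̄) = -80.0000
Denominator Σ(x_t−x̄)² = 198.0000
r_2 = -80.0000 / 198.0000 = -0.404

-0.404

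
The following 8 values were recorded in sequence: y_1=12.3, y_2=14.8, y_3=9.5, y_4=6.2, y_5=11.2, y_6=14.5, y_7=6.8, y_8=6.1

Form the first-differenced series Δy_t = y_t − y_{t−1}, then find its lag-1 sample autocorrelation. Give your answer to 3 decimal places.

-0.175

First differences Δy: 2.5, -5.3, -3.3, 5.0, 3.3, -7.7, -0.7
Mean of differences = -0.8857
Numerator Σ(Δy_t−Δȳ)(Δy_{t+1}−Δȳ) = -23.6502
Denominator Σ(Δy_t−Δȳ)² = 135.4086
r_1(Δy) = -23.6502 / 135.4086 = -0.175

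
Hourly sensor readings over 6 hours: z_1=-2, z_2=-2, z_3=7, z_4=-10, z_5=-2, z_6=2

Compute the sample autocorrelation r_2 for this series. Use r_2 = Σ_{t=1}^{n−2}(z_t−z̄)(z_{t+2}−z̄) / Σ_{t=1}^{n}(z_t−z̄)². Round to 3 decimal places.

Mean z̄ = (-2 − 2 + 7 − 10 − 2 + 2)/6 = -1.1667
Deviations from mean: -0.8333, -0.8333, 8.1667, -8.8333, -0.8333, 3.1667
Σ(z_t−z̄)(z_{t+2}−z̄) = (-6.8056) + (7.3611) + (-6.8056) + (-27.9722) = -34.2222
Denominator Σ(z_t−z̄)² = 156.8333
r_2 = -34.2222 / 156.8333 = -0.218

-0.218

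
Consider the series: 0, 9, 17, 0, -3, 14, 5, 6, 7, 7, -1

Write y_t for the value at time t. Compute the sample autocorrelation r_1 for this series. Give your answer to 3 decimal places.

Mean ȳ = (0 + 9 + 17 + 0 − 3 + 14 + 5 + 6 + 7 + 7 − 1)/11 = 5.5455
Numerator Σ_{t=1}^{10}(y_t−ȳ)(y_{t+1}−ȳ) = -79.5702
Denominator Σ(y_t−ȳ)² = 396.7273
r_1 = -79.5702 / 396.7273 = -0.201

-0.201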